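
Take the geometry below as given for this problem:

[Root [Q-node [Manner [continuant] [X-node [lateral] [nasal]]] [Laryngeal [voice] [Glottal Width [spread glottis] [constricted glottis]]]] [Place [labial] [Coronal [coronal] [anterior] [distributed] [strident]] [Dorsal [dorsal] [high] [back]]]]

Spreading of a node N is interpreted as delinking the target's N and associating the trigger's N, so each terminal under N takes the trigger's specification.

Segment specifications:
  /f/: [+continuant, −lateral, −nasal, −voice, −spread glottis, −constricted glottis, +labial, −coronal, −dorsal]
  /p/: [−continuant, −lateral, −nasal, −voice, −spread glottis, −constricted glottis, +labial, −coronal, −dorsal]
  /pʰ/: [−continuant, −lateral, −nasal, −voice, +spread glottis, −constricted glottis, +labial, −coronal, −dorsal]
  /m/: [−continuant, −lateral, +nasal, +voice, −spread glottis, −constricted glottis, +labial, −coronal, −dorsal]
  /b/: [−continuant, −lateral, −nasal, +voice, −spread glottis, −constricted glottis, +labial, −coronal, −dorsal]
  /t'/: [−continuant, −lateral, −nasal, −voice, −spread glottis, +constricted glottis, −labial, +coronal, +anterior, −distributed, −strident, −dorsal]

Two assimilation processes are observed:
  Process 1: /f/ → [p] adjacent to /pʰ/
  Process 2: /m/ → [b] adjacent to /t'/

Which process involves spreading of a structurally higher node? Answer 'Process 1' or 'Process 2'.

Process 1

Process 1 alters [continuant]; the lowest dominating node is [continuant] (depth 3 from Root).
Process 2: the feature that changes is [nasal]; the minimal node is [nasal] (depth 4).
[continuant] (depth 3) sits above [nasal] (depth 4), making Process 1 the one with the higher spreading node.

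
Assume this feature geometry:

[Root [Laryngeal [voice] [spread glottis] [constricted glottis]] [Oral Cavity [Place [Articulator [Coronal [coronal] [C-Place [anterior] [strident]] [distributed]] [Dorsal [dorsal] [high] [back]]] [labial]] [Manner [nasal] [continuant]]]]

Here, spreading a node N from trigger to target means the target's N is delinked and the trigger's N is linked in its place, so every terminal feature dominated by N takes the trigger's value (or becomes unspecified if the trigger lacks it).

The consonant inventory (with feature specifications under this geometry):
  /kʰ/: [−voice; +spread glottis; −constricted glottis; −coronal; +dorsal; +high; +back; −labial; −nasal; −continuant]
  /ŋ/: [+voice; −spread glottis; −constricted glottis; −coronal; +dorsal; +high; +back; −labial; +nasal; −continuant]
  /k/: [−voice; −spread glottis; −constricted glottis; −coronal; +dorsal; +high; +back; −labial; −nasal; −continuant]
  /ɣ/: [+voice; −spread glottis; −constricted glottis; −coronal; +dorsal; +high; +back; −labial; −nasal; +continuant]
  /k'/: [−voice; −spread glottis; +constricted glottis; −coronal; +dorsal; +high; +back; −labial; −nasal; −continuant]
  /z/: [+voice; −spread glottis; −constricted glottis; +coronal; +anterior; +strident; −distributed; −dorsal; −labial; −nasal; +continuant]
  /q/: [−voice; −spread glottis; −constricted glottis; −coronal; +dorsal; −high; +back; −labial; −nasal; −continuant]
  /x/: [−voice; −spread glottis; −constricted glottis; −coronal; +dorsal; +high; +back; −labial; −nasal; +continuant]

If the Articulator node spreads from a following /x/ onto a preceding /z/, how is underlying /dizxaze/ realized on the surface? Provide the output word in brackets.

Terminals under Articulator in this geometry: [coronal], [anterior], [strident], [distributed], [dorsal], [high], [back].
After delinking /z/'s Articulator and linking /x/'s, the affected terminals become [−coronal], [+dorsal], [+high], [+back]; [voice], [spread glottis], [constricted glottis], … (outside Articulator) are retained from /z/.
This feature bundle is that of [ɣ], so /dizxaze/ surfaces as [diɣxaze].

[diɣxaze]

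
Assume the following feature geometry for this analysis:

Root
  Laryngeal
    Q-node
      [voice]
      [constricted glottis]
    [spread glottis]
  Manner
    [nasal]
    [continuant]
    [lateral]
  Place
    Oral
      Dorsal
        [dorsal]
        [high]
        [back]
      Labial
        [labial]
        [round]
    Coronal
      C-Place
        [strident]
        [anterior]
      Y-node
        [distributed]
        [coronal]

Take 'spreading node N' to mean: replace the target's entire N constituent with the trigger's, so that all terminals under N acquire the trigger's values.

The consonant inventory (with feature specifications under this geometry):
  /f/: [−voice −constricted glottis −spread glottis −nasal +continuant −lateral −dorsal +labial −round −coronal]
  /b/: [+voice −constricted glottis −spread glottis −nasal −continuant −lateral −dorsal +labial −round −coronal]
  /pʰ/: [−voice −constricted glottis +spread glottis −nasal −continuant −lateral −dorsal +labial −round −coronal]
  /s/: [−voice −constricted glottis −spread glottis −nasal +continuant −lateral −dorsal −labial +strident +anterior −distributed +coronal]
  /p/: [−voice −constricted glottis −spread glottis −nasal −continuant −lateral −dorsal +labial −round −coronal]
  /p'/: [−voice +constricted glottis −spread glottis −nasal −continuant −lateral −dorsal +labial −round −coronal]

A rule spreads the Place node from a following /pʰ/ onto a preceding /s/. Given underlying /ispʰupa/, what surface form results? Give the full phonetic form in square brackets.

[ifpʰupa]

The Place node dominates the terminals [dorsal], [high], [back], [labial], [round], [strident], [anterior], [distributed], [coronal].
The target acquires /pʰ/'s values for everything under Place — [−dorsal], [+labial], [−round], [−coronal] — while keeping its own [voice], [constricted glottis], [spread glottis], ….
Among the inventory, only /f/ has exactly this specification, giving the surface form [ifpʰupa].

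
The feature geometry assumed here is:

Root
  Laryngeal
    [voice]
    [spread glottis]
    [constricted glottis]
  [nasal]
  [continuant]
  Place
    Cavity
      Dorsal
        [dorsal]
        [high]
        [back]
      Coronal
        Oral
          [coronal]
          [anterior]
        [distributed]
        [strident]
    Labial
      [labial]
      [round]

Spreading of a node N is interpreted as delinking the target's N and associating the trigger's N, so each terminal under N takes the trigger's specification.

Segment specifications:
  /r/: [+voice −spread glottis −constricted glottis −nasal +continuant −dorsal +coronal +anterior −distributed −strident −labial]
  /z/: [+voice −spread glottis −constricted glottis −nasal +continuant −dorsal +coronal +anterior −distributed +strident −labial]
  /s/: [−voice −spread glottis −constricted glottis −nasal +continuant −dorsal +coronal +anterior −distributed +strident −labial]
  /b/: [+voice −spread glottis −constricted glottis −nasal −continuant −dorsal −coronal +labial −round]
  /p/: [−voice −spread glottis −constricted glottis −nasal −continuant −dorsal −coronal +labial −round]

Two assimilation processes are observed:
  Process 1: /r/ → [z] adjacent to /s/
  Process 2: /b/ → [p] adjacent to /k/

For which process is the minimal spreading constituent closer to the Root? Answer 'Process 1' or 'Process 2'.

Process 1 alters [strident]; the lowest dominating node is [strident] (depth 4 from Root).
Process 2 alters [voice]; the lowest dominating node is [voice] (depth 2 from Root).
Depth 2 < depth 4; Process 2 involves the structurally higher constituent [voice].

Process 2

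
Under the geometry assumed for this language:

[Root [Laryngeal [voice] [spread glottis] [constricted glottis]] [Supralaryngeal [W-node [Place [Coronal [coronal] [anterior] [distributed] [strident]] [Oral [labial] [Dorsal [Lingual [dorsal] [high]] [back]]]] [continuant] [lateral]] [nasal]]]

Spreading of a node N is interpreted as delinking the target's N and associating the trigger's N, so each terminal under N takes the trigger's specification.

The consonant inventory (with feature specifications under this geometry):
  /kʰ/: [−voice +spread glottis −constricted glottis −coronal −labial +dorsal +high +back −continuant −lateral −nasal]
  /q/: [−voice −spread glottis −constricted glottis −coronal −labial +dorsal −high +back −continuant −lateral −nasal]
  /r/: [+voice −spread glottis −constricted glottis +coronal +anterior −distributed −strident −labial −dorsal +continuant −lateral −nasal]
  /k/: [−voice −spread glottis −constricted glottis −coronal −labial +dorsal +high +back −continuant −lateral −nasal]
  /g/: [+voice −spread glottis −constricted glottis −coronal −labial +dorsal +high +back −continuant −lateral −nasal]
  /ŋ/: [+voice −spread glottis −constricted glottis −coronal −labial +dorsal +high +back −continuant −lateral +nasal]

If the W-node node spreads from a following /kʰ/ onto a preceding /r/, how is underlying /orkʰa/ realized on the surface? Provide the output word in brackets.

[ogkʰa]

The W-node node dominates the terminals [coronal], [anterior], [distributed], [strident], [labial], [dorsal], [high], [back], [continuant], [lateral].
After delinking /r/'s W-node and linking /kʰ/'s, the affected terminals become [−coronal], [−labial], [+dorsal], [+high], [+back], [−continuant], [−lateral]; [voice], [spread glottis], [constricted glottis], … (outside W-node) are retained from /r/.
This feature bundle is that of [g], so /orkʰa/ surfaces as [ogkʰa].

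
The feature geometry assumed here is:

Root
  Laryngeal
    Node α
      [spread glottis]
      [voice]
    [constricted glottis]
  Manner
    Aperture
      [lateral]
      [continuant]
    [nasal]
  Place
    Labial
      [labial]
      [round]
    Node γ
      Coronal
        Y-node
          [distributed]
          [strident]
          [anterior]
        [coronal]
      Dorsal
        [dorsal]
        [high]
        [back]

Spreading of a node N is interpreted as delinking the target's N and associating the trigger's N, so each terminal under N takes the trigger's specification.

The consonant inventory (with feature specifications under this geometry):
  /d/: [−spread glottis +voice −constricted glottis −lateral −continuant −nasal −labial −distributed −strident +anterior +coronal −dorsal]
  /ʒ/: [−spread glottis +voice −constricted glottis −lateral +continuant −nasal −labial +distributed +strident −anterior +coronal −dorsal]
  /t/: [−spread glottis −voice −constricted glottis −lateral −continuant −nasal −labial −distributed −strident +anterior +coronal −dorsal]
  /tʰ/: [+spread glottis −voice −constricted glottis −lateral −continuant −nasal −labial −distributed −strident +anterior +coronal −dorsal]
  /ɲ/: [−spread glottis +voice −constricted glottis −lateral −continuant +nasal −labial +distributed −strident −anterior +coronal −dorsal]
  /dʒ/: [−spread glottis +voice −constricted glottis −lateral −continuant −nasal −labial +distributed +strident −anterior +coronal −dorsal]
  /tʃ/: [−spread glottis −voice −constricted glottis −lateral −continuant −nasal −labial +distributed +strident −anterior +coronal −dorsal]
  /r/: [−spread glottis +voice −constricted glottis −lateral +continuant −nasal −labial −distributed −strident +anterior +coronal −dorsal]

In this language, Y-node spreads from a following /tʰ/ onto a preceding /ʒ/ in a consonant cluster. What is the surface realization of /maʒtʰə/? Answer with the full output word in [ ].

[martʰə]

The Y-node node dominates the terminals [distributed], [strident], [anterior].
Spreading Y-node from /tʰ/ onto /ʒ/ replaces those values with /tʰ/'s: [−distributed], [−strident], [+anterior]. Features outside Y-node ([spread glottis], [voice], [constricted glottis], …) stay as in /ʒ/.
Among the inventory, only /r/ has exactly this specification, giving the surface form [martʰə].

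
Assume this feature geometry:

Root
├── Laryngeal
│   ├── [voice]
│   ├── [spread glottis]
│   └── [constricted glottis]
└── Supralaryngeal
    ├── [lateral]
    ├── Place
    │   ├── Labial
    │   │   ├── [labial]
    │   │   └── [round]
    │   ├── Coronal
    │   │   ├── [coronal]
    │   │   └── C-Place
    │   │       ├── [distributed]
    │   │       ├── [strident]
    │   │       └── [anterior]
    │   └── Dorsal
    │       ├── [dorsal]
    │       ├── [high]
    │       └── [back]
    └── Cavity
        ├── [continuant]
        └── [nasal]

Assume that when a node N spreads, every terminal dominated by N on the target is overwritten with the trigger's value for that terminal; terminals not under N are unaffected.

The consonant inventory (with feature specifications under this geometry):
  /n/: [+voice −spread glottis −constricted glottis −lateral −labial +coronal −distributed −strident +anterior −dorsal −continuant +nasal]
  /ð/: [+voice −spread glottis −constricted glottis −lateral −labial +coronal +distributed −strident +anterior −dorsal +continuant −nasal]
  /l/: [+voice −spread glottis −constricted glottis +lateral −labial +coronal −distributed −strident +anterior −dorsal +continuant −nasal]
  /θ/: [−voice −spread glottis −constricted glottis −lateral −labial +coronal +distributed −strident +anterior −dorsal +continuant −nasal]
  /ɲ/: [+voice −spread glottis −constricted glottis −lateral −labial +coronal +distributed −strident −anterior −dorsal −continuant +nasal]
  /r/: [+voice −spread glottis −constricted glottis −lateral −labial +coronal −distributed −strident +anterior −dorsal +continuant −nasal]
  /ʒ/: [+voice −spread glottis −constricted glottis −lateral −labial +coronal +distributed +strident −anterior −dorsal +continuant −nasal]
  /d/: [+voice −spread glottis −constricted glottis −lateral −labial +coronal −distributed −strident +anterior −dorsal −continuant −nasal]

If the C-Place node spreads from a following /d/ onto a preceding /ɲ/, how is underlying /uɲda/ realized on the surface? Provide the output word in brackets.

[unda]

C-Place immediately or transitively dominates [distributed], [strident], [anterior].
The target acquires /d/'s values for everything under C-Place — [−distributed], [−strident], [+anterior] — while keeping its own [voice], [spread glottis], [constricted glottis], ….
Among the inventory, only /n/ has exactly this specification, giving the surface form [unda].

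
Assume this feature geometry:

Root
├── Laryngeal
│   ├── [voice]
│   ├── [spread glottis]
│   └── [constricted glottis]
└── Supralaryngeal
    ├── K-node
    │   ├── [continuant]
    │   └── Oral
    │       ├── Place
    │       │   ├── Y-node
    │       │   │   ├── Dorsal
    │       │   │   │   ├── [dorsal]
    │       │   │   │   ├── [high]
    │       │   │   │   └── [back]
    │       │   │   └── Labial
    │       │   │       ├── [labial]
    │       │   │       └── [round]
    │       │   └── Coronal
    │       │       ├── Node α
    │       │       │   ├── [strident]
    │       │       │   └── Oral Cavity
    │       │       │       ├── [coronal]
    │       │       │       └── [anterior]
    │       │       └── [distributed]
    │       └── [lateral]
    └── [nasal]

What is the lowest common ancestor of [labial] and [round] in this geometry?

Labial

[labial]: Root / Supralaryngeal / K-node / Oral / Place / Y-node / Labial / [labial].
[round]: Root / Supralaryngeal / K-node / Oral / Place / Y-node / Labial / [round].
The lowest node appearing on every path is Labial; each proper daughter of Labial fails to dominate at least one of the listed features.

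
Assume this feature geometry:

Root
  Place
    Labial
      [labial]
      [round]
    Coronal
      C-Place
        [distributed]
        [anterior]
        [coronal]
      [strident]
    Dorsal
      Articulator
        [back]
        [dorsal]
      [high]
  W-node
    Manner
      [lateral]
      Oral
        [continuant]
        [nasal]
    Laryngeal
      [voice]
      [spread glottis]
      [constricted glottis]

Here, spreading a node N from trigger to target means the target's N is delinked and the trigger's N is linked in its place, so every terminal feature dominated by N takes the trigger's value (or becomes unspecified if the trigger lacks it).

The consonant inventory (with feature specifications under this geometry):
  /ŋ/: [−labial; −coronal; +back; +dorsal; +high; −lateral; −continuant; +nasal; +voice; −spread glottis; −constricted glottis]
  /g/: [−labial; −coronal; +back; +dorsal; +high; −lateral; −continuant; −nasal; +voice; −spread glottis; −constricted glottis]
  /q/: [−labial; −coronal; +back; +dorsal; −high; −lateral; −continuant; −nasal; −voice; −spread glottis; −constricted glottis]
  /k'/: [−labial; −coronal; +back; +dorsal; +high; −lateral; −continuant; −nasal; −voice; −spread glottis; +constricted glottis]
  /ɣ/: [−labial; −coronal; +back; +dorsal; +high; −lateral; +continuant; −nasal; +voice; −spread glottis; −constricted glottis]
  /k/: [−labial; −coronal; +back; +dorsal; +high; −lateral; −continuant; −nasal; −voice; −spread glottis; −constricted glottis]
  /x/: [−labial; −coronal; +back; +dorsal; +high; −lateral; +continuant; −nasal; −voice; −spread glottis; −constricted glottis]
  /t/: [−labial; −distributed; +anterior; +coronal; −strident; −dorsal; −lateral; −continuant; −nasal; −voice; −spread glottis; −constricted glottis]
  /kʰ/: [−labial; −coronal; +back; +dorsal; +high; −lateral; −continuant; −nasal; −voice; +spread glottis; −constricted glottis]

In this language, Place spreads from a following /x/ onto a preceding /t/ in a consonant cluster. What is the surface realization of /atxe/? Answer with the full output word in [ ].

Terminals under Place in this geometry: [labial], [round], [distributed], [anterior], [coronal], [strident], [back], [dorsal], [high].
After delinking /t/'s Place and linking /x/'s, the affected terminals become [−labial], [−coronal], [+back], [+dorsal], [+high]; [lateral], [continuant], [nasal], … (outside Place) are retained from /t/.
The resulting bundle matches /k/ in the inventory; substituting it for /t/ gives [akxe].

[akxe]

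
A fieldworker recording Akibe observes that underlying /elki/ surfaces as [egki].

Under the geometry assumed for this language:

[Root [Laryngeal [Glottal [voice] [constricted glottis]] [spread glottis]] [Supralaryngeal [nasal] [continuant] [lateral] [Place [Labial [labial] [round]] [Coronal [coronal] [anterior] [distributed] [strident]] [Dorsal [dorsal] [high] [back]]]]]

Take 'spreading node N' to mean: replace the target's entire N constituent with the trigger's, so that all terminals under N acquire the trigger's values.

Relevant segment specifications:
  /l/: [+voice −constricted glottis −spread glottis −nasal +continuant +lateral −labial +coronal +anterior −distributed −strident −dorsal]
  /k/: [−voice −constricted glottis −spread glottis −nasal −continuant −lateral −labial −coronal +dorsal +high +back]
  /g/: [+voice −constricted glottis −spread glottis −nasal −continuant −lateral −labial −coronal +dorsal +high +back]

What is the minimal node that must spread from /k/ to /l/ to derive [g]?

Comparing /l/ with its surface form [g], the features that change are [continuant], [lateral], [coronal], [anterior], [distributed], [strident], [dorsal], [high], [back].
The smallest constituent containing every changed terminal is Supralaryngeal — each of its daughters lacks at least one of the affected features.
If Supralaryngeal spreads, every terminal under it takes /k/'s value, producing [g] as observed.
[voice] — on which /k/ differs from /l/ — is unchanged, so Root cannot have spread; the constituent is no larger than Supralaryngeal.

Supralaryngeal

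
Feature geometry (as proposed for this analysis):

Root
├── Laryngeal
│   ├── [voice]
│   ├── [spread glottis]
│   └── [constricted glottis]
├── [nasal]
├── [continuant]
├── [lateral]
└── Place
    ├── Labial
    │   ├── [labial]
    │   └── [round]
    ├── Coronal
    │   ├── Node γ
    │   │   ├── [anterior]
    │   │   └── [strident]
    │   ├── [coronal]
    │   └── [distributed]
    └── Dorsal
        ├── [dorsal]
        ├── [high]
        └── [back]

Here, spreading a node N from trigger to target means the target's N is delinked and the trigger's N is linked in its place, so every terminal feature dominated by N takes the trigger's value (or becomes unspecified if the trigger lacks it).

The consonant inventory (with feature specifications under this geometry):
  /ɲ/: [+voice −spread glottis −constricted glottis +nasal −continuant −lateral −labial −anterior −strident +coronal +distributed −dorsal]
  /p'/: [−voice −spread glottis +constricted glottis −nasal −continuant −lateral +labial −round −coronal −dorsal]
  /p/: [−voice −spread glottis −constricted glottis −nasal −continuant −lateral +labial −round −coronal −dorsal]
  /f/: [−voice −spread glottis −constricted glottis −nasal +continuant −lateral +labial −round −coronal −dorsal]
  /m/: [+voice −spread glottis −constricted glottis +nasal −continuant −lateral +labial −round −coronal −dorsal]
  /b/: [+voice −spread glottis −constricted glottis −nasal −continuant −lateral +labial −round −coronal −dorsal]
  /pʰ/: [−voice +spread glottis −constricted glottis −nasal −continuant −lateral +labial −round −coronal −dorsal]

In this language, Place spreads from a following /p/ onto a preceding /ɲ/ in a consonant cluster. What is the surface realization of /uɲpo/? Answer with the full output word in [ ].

The Place node dominates the terminals [labial], [round], [anterior], [strident], [coronal], [distributed], [dorsal], [high], [back].
Spreading Place from /p/ onto /ɲ/ replaces those values with /p/'s: [+labial], [−round], [−coronal], [−dorsal]. Features outside Place ([voice], [spread glottis], [constricted glottis], …) stay as in /ɲ/.
Among the inventory, only /m/ has exactly this specification, giving the surface form [umpo].

[umpo]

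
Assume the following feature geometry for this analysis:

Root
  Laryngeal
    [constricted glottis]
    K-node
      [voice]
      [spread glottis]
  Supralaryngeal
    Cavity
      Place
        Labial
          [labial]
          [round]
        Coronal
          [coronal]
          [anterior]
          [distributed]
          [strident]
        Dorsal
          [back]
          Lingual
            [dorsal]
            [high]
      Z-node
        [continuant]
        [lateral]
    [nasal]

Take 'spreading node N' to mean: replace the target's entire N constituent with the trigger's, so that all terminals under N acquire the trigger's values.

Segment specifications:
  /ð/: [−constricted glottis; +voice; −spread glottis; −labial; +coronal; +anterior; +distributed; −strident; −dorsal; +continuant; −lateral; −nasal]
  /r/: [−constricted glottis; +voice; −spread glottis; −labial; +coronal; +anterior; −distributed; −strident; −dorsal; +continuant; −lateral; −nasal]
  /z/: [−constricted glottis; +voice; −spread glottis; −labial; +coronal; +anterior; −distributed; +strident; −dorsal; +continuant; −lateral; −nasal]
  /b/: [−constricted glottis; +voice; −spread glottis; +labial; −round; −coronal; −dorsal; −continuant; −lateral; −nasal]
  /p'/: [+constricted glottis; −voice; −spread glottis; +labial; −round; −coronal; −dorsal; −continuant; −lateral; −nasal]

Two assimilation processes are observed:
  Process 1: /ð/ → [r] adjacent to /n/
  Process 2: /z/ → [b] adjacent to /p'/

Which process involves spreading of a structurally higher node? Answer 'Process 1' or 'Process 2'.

Process 1 alters [distributed]; the lowest dominating node is [distributed] (depth 5 from Root).
Process 2 alters [continuant], [labial], [round], [coronal], [anterior], [distributed], [strident]; the lowest common ancestor is Cavity (depth 2 from Root).
Cavity is closer to Root than [distributed], so Process 2 spreads the higher node.

Process 2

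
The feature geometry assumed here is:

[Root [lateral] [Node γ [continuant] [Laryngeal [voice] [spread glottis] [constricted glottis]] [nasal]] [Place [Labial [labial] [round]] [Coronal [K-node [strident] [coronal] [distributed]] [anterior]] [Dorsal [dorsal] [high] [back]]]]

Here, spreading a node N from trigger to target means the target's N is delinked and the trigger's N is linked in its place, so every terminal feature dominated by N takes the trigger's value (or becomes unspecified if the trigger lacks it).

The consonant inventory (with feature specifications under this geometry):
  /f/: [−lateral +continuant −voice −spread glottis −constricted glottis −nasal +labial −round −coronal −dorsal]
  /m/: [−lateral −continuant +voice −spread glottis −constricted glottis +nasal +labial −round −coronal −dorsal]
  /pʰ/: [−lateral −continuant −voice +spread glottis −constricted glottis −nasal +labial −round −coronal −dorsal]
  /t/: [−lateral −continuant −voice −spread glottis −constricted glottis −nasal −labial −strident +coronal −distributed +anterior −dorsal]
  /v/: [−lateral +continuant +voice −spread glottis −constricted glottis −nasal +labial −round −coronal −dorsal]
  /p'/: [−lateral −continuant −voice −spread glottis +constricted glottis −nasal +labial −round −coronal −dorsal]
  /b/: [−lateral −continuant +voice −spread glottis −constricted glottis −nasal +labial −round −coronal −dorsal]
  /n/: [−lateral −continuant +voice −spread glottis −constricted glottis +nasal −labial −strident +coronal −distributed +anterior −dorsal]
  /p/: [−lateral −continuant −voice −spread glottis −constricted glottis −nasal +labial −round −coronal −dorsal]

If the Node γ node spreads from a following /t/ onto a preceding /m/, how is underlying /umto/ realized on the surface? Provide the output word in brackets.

Node γ immediately or transitively dominates [continuant], [voice], [spread glottis], [constricted glottis], [nasal].
The target acquires /t/'s values for everything under Node γ — [−continuant], [−voice], [−spread glottis], [−constricted glottis], [−nasal] — while keeping its own [lateral], [labial], [round], ….
The resulting bundle matches /p/ in the inventory; substituting it for /m/ gives [upto].

[upto]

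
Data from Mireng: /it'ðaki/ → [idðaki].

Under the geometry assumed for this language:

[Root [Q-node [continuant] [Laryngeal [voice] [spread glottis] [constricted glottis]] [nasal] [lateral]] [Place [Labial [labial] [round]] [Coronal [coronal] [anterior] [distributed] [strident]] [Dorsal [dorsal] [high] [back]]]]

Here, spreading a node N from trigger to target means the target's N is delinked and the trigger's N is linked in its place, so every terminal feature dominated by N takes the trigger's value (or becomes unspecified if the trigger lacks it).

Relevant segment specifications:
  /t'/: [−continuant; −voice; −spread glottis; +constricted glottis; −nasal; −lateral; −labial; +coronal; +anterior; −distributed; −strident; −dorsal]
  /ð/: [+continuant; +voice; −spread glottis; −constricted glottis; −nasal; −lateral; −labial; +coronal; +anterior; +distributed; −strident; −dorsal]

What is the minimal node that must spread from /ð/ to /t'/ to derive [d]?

Laryngeal

/t'/ and [d] differ in [voice], [constricted glottis]; every other specified feature is identical.
In this geometry the lowest node dominating all of them is Laryngeal: every daughter of Laryngeal dominates only a proper subset, so no lower node suffices.
If Laryngeal spreads, every terminal under it takes /ð/'s value, producing [d] as observed.
Since [continuant] is preserved even though /ð/ disagrees there, no node above Laryngeal spread.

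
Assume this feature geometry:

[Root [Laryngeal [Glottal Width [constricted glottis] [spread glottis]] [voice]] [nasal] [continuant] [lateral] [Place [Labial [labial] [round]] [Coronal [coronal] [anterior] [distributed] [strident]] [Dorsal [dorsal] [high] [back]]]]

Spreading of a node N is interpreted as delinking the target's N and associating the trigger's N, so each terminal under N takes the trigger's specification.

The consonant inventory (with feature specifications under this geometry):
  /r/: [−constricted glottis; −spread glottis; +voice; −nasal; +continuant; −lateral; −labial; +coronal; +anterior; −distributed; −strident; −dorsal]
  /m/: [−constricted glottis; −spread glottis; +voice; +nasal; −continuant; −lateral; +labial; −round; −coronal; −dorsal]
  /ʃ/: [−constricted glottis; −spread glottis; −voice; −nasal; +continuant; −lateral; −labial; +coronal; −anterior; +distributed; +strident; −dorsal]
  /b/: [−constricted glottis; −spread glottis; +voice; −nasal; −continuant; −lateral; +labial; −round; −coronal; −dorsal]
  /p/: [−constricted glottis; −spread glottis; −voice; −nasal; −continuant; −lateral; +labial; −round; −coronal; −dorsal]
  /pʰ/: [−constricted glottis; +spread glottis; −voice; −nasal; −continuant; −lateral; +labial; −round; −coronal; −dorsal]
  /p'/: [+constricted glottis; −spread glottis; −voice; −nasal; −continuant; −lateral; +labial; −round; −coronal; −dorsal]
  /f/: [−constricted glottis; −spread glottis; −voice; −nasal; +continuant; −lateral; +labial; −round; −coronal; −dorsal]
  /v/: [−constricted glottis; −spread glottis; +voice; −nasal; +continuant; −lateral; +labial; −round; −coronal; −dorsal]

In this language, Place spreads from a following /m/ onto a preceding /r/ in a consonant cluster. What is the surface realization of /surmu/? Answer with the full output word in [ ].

Place immediately or transitively dominates [labial], [round], [coronal], [anterior], [distributed], [strident], [dorsal], [high], [back].
The target acquires /m/'s values for everything under Place — [+labial], [−round], [−coronal], [−dorsal] — while keeping its own [constricted glottis], [spread glottis], [voice], ….
This feature bundle is that of [v], so /surmu/ surfaces as [suvmu].

[suvmu]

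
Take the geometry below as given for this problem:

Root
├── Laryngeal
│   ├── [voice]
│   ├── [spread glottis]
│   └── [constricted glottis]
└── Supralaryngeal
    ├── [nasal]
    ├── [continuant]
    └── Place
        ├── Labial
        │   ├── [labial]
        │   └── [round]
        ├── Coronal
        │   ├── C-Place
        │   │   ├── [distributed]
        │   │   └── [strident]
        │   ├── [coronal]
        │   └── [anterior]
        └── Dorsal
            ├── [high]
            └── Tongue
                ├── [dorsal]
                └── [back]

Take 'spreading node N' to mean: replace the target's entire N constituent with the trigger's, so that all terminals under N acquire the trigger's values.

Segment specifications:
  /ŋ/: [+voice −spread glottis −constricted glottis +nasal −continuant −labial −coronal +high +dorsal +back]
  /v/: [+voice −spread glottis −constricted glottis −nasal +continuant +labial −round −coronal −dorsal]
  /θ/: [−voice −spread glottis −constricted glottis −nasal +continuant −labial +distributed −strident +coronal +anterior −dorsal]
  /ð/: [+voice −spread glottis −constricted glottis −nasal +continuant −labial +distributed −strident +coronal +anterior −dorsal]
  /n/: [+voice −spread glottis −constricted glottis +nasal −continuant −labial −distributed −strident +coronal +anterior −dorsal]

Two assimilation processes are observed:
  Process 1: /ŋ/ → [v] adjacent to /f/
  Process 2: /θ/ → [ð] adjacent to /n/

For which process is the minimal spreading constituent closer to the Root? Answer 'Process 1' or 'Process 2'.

Process 1

Process 1: the features that change are [nasal], [continuant], [labial], [round], [dorsal], [high], [back]; the minimal node is Supralaryngeal (depth 1).
Process 2 alters [voice]; the lowest dominating node is [voice] (depth 2 from Root).
Supralaryngeal (depth 1) sits above [voice] (depth 2), making Process 1 the one with the higher spreading node.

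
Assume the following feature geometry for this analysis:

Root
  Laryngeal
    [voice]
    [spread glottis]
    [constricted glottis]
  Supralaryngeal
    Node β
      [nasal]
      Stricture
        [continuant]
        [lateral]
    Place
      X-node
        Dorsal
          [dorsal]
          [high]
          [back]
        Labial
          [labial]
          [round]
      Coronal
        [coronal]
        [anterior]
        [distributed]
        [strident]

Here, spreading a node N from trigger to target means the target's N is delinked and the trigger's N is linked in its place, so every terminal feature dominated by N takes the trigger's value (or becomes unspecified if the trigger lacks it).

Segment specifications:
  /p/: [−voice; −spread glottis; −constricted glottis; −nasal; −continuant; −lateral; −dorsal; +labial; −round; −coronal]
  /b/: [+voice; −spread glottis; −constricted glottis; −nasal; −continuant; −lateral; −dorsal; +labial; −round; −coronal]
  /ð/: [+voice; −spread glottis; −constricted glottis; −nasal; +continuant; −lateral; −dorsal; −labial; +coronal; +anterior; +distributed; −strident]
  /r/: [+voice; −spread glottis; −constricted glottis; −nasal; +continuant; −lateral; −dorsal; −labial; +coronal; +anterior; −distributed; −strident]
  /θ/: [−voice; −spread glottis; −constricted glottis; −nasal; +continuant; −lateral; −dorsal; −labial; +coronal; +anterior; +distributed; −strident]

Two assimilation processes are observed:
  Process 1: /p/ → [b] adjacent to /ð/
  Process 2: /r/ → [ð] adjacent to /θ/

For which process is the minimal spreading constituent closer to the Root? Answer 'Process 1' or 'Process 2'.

Process 1: the feature that changes is [voice]; the minimal node is [voice] (depth 2).
Process 2 alters [distributed]; the lowest dominating node is [distributed] (depth 4 from Root).
[voice] is closer to Root than [distributed], so Process 1 spreads the higher node.

Process 1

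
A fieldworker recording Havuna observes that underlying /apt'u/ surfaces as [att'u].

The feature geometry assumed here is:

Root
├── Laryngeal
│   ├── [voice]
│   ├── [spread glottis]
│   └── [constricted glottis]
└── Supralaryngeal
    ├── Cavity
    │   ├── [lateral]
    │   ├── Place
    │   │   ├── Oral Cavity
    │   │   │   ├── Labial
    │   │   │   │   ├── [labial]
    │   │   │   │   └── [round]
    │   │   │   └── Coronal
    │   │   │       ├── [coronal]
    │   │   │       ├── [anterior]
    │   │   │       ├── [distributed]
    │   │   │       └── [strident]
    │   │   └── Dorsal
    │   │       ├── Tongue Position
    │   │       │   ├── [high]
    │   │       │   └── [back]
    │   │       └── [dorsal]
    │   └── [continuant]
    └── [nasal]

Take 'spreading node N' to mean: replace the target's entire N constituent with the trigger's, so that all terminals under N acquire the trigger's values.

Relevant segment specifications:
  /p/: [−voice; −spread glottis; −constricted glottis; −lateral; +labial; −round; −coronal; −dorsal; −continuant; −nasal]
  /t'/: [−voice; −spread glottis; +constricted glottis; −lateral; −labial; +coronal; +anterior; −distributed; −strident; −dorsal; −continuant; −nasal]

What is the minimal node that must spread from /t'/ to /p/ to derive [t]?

Oral Cavity

Feature comparison: [labial], [round], [coronal], [anterior], [distributed], [strident] differ between /p/ and [t]; the remaining terminals match.
The smallest constituent containing every changed terminal is Oral Cavity — each of its daughters lacks at least one of the affected features.
Spreading Oral Cavity from /t'/ overwrites each of those terminals with /t'/'s values, yielding exactly [t].
[constricted glottis] stays as in /p/ although /t'/ differs there, so no node dominating it spread; among the remaining candidates Oral Cavity is the lowest that derives the output.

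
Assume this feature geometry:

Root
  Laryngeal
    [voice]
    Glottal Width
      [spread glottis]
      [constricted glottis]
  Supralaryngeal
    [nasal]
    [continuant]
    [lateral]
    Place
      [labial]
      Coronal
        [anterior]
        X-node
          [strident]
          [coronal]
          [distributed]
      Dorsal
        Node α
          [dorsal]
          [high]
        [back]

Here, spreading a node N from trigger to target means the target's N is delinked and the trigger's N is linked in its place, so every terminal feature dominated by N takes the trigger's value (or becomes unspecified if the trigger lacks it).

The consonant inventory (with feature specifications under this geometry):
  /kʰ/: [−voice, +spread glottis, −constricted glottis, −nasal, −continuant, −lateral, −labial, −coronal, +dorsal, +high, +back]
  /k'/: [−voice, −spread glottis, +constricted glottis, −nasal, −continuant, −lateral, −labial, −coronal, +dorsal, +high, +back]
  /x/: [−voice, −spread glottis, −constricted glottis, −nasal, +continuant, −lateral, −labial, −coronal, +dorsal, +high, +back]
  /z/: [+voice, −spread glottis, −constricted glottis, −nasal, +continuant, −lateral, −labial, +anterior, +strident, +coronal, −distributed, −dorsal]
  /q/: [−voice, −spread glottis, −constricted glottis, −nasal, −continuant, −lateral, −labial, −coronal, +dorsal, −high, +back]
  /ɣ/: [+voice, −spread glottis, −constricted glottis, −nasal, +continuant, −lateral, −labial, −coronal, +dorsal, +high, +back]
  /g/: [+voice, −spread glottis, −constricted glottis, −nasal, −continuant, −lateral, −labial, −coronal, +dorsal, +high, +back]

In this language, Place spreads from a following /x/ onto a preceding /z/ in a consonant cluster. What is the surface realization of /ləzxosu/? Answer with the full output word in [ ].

[ləɣxosu]

Terminals under Place in this geometry: [labial], [anterior], [strident], [coronal], [distributed], [dorsal], [high], [back].
After delinking /z/'s Place and linking /x/'s, the affected terminals become [−labial], [−coronal], [+dorsal], [+high], [+back]; [voice], [spread glottis], [constricted glottis], … (outside Place) are retained from /z/.
The resulting bundle matches /ɣ/ in the inventory; substituting it for /z/ gives [ləɣxosu].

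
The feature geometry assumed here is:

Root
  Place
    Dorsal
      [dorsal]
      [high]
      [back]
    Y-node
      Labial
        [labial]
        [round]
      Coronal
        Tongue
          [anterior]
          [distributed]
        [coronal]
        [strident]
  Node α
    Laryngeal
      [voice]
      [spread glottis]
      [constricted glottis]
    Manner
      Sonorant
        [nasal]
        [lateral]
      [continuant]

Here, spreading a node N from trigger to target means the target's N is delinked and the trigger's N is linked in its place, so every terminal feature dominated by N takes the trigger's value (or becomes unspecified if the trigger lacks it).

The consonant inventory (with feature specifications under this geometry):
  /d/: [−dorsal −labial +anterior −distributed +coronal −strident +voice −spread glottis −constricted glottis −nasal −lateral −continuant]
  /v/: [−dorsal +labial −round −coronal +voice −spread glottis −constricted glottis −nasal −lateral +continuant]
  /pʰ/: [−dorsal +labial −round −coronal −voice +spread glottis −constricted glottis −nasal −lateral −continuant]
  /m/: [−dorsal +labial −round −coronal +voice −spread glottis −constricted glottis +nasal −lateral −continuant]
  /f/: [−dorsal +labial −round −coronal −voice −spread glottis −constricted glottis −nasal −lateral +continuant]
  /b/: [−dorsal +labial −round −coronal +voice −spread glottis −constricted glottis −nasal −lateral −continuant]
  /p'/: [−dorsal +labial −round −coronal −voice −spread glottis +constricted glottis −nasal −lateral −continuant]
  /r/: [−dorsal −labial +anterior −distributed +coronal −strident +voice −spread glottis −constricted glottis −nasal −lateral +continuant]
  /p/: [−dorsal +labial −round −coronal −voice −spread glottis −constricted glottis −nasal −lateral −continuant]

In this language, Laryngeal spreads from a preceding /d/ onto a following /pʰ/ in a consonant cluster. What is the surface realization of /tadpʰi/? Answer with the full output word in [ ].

[tadbi]

The Laryngeal node dominates the terminals [voice], [spread glottis], [constricted glottis].
Spreading Laryngeal from /d/ onto /pʰ/ replaces those values with /d/'s: [+voice], [−spread glottis], [−constricted glottis]. Features outside Laryngeal ([dorsal], [labial], [round], …) stay as in /pʰ/.
This feature bundle is that of [b], so /tadpʰi/ surfaces as [tadbi].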